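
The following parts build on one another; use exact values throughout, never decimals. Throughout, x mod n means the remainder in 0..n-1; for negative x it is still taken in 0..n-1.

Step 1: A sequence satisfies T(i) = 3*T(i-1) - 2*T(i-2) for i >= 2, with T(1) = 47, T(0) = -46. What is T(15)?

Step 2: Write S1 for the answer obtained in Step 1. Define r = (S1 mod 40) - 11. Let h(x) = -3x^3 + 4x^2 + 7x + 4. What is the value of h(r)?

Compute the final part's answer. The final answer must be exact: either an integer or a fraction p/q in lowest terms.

Step 1: T(2) = 3*(47) - 2*(-46) = 233; iterating: T(2)=233, T(3)=605, T(4)=1349, T(5)=2837, T(6)=5813, T(7)=11765, T(8)=23669, T(9)=47477, T(10)=95093, T(11)=190325, T(12)=380789, T(13)=761717, T(14)=1523573, T(15)=3047285; answer 3047285
Step 2: S1 = 3047285; r = -6; -3*(-6)^3 + 4*(-6)^2 + 7*(-6)^1 + 4 = (648) + (144) + (-42) + (4) = 754; answer 754

754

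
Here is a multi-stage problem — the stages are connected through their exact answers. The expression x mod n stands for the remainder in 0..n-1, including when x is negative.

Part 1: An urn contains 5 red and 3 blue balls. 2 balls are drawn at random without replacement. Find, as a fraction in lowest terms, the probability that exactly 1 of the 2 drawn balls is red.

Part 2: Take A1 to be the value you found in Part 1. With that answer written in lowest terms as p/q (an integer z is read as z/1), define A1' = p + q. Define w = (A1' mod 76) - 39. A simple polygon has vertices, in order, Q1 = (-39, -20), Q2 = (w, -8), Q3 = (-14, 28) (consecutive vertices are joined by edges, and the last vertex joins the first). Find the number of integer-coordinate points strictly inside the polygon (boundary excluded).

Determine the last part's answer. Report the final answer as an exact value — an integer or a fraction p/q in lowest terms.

873

Part 1: total draws C(8,2) = 28; favorable C(5,1)*C(3,1) = 15; P = 15/28; answer 15/28
Part 2: A1 = 15/28; threaded value p + q = 43; w = 4; cross terms: (-39*-8 - 4*-20)=392, (4*28 - -14*-8)=0, (-14*-20 - -39*28)=1372; twice the area = |1764| = 1764; area = 882; boundary points = 1 + 18 + 1 = 20; strictly interior points = area - boundary/2 + 1 = 873; answer 873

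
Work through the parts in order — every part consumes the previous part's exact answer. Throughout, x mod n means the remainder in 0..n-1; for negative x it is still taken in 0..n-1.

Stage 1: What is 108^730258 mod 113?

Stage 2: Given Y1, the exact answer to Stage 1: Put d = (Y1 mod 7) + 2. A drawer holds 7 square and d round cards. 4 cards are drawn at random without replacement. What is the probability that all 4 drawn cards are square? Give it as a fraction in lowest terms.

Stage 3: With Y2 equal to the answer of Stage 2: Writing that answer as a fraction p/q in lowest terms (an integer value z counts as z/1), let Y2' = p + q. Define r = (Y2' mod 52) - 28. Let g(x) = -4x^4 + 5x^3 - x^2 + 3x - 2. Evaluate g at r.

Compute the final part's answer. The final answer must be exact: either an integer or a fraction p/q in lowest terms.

Stage 1: squarings mod 113: 108^1=108, 108^2=25, 108^4=60, 108^8=97, 108^16=30, 108^32=109, 108^64=16, 108^128=30, 108^256=109, 108^512=16, 108^1024=30, 108^2048=109, 108^4096=16, 108^8192=30, 108^16384=109, 108^32768=16, 108^65536=30, 108^131072=109, 108^262144=16, 108^524288=30; 108^730258 = 108^2 * 108^16 * 108^128 * 108^1024 * 108^8192 * 108^65536 * 108^131072 * 108^524288 = 72 (mod 113); answer 72
Stage 2: Y1 = 72; d = 4; total draws C(11,4) = 330; favorable C(7,4) = 35; P = 7/66; answer 7/66
Stage 3: Y2 = 7/66; threaded value p + q = 73; r = -7; -4*(-7)^4 + 5*(-7)^3 - 1*(-7)^2 + 3*(-7)^1 - 2 = (-9604) + (-1715) + (-49) + (-21) + (-2) = -11391; answer -11391

-11391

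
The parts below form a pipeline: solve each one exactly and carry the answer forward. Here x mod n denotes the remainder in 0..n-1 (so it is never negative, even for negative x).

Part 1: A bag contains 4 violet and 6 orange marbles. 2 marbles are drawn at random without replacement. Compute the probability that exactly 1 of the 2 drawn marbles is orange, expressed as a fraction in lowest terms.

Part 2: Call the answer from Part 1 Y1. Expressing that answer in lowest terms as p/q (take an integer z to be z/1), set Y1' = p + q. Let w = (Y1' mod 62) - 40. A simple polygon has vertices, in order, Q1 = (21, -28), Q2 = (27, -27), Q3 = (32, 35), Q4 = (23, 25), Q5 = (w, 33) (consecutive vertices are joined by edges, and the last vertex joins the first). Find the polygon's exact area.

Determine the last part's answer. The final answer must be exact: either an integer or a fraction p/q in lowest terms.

1480

Part 1: total draws C(10,2) = 45; favorable C(6,1)*C(4,1) = 24; P = 8/15; answer 8/15
Part 2: Y1 = 8/15; threaded value p + q = 23; w = -17; cross terms: (21*-27 - 27*-28)=189, (27*35 - 32*-27)=1809, (32*25 - 23*35)=-5, (23*33 - -17*25)=1184, (-17*-28 - 21*33)=-217; twice the area = |2960| = 2960; area = 1480; answer 1480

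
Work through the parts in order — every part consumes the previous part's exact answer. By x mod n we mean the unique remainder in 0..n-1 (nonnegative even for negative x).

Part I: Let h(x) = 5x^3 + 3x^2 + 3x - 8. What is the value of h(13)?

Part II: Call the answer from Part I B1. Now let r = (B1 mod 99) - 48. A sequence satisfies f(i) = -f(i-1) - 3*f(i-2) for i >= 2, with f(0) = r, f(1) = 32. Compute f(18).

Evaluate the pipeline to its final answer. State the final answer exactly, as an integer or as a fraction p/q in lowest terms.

Part I: 5*(13)^3 + 3*(13)^2 + 3*(13)^1 - 8 = (10985) + (507) + (39) + (-8) = 11523; answer 11523
Part II: B1 = 11523; r = -9; f(2) = -1*(32) - 3*(-9) = -5; iterating: f(2)=-5, f(3)=-91, f(4)=106, f(5)=167, f(6)=-485, f(7)=-16, f(8)=1471, f(9)=-1423, f(10)=-2990, f(11)=7259, f(12)=1711, f(13)=-23488, f(14)=18355, f(15)=52109, f(16)=-107174, f(17)=-49153, f(18)=370675; answer 370675

370675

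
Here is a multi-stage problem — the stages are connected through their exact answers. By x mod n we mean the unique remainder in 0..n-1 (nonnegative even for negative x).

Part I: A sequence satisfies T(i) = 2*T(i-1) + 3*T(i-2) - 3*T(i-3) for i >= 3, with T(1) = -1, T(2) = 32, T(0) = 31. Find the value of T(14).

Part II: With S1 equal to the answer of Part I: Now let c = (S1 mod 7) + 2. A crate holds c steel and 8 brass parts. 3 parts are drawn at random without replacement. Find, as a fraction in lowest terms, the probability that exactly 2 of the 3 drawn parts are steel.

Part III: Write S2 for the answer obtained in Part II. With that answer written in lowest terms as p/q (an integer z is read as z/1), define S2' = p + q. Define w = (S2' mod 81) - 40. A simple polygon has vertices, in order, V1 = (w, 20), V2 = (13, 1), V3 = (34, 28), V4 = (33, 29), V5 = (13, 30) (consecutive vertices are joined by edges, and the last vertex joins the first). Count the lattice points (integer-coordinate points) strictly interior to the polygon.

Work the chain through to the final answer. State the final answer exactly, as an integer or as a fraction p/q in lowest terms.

978

Part I: T(3) = 2*(32) + 3*(-1) - 3*(31) = -32; iterating: T(3)=-32, T(4)=35, T(5)=-122, T(6)=-43, T(7)=-557, T(8)=-877, T(9)=-3296, T(10)=-7552, T(11)=-22361, T(12)=-57490, T(13)=-159407, T(14)=-424201; answer -424201
Part II: S1 = -424201; c = 8; total draws C(16,3) = 560; favorable C(8,2)*C(8,1) = 224; P = 2/5; answer 2/5
Part III: S2 = 2/5; threaded value p + q = 7; w = -33; cross terms: (-33*1 - 13*20)=-293, (13*28 - 34*1)=330, (34*29 - 33*28)=62, (33*30 - 13*29)=613, (13*20 - -33*30)=1250; twice the area = |1962| = 1962; area = 981; boundary points = 1 + 3 + 1 + 1 + 2 = 8; strictly interior points = area - boundary/2 + 1 = 978; answer 978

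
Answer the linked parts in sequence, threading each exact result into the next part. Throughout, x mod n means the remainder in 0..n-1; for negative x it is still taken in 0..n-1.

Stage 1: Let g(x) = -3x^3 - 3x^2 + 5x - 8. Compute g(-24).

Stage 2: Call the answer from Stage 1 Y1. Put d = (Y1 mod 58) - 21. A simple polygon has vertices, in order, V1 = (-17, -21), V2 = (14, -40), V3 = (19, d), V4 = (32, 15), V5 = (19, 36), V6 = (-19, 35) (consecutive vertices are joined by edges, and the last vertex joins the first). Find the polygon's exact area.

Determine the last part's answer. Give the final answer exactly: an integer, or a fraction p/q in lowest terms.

5571/2

Stage 1: -3*(-24)^3 - 3*(-24)^2 + 5*(-24)^1 - 8 = (41472) + (-1728) + (-120) + (-8) = 39616; answer 39616
Stage 2: Y1 = 39616; d = -19; cross terms: (-17*-40 - 14*-21)=974, (14*-19 - 19*-40)=494, (19*15 - 32*-19)=893, (32*36 - 19*15)=867, (19*35 - -19*36)=1349, (-19*-21 - -17*35)=994; twice the area = |5571| = 5571; area = 5571/2; answer 5571/2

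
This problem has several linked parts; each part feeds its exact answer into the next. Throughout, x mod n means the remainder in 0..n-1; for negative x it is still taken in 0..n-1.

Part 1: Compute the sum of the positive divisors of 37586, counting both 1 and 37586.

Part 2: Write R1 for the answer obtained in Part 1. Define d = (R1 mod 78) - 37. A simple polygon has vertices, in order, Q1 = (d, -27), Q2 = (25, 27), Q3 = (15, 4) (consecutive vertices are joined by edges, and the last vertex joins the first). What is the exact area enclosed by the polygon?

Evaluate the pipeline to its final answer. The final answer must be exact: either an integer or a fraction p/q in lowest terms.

Part 1: 37586 = 2 * 18793; sigma = (1 + 2) * (1 + 18793) = 3 * 18794 = 56382; answer 56382
Part 2: R1 = 56382; d = 29; cross terms: (29*27 - 25*-27)=1458, (25*4 - 15*27)=-305, (15*-27 - 29*4)=-521; twice the area = |632| = 632; area = 316; answer 316

316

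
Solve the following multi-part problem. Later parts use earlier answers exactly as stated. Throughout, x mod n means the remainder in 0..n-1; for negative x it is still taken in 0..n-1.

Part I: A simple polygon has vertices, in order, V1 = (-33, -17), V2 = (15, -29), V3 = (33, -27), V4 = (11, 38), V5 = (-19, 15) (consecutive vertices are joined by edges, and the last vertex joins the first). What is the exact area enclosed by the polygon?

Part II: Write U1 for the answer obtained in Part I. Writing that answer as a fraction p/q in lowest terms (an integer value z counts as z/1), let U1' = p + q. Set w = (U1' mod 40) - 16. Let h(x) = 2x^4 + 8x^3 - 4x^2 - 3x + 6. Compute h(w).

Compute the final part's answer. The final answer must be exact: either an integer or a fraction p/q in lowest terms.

127311

Part I: cross terms: (-33*-29 - 15*-17)=1212, (15*-27 - 33*-29)=552, (33*38 - 11*-27)=1551, (11*15 - -19*38)=887, (-19*-17 - -33*15)=818; twice the area = |5020| = 5020; area = 2510; answer 2510
Part II: U1 = 2510; threaded value p + q = 2511; w = 15; 2*(15)^4 + 8*(15)^3 - 4*(15)^2 - 3*(15)^1 + 6 = (101250) + (27000) + (-900) + (-45) + (6) = 127311; answer 127311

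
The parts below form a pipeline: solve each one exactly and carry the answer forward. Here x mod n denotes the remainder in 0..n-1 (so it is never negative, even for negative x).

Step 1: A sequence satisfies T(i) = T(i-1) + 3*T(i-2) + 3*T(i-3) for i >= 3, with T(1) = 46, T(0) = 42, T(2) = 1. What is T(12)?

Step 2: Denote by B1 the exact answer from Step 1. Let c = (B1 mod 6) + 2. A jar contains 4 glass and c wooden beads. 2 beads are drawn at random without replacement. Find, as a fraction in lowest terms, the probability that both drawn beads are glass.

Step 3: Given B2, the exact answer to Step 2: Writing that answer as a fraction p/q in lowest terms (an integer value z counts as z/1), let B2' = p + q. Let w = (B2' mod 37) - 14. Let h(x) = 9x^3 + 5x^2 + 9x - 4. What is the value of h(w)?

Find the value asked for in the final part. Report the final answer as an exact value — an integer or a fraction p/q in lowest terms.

311

Step 1: T(3) = 1*(1) + 3*(46) + 3*(42) = 265; iterating: T(3)=265, T(4)=406, T(5)=1204, T(6)=3217, T(7)=8047, T(8)=21310, T(9)=55102, T(10)=143173, T(11)=372409, T(12)=967234; answer 967234
Step 2: B1 = 967234; c = 6; total draws C(10,2) = 45; favorable C(4,2) = 6; P = 2/15; answer 2/15
Step 3: B2 = 2/15; threaded value p + q = 17; w = 3; 9*(3)^3 + 5*(3)^2 + 9*(3)^1 - 4 = (243) + (45) + (27) + (-4) = 311; answer 311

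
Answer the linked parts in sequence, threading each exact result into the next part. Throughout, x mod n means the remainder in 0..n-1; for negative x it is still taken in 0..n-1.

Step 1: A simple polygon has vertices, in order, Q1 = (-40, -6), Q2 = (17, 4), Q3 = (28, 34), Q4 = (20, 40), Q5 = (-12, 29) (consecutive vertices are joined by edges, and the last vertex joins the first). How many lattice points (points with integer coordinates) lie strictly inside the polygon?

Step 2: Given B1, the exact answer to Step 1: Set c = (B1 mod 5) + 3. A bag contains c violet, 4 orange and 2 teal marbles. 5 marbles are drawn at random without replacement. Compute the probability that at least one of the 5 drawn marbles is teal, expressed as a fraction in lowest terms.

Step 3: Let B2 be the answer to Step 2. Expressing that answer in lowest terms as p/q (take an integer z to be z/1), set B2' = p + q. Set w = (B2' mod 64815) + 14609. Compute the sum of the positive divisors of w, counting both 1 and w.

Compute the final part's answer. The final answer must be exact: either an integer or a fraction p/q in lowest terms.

Step 1: cross terms: (-40*4 - 17*-6)=-58, (17*34 - 28*4)=466, (28*40 - 20*34)=440, (20*29 - -12*40)=1060, (-12*-6 - -40*29)=1232; twice the area = |3140| = 3140; area = 1570; boundary points = 1 + 1 + 2 + 1 + 7 = 12; strictly interior points = area - boundary/2 + 1 = 1565; answer 1565
Step 2: B1 = 1565; c = 3; total draws C(9,5) = 126; complement C(7,5) = 21; favorable 126 - 21 = 105; P = 5/6; answer 5/6
Step 3: B2 = 5/6; threaded value p + q = 11; w = 14620; 14620 = 2^2 * 5 * 17 * 43; sigma = (1 + 2 + 4) * (1 + 5) * (1 + 17) * (1 + 43) = 7 * 6 * 18 * 44 = 33264; answer 33264

33264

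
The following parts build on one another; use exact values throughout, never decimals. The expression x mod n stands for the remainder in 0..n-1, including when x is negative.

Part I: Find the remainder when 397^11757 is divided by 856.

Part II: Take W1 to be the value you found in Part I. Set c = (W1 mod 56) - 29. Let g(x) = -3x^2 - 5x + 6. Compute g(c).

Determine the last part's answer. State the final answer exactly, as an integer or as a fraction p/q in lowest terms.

Part I: squarings mod 856: 397^1=397, 397^2=105, 397^4=753, 397^8=337, 397^16=577, 397^32=801, 397^64=457, 397^128=841, 397^256=225, 397^512=121, 397^1024=89, 397^2048=217, 397^4096=9, 397^8192=81; 397^11757 = 397^1 * 397^4 * 397^8 * 397^32 * 397^64 * 397^128 * 397^256 * 397^1024 * 397^2048 * 397^8192 = 653 (mod 856); answer 653
Part II: W1 = 653; c = 8; -3*(8)^2 - 5*(8)^1 + 6 = (-192) + (-40) + (6) = -226; answer -226

-226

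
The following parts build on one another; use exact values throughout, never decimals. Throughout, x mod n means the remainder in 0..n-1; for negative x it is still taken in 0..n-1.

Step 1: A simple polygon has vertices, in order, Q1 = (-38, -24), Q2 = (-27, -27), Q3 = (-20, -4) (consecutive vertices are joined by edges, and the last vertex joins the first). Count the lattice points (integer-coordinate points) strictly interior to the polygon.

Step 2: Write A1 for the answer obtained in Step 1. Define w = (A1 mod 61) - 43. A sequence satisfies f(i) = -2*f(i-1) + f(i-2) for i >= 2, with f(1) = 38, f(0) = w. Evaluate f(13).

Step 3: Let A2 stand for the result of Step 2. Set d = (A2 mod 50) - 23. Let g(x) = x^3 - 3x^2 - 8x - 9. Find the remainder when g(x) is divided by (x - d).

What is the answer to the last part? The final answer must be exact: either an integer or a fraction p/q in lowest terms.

Step 1: cross terms: (-38*-27 - -27*-24)=378, (-27*-4 - -20*-27)=-432, (-20*-24 - -38*-4)=328; twice the area = |274| = 274; area = 137; boundary points = 1 + 1 + 2 = 4; strictly interior points = area - boundary/2 + 1 = 136; answer 136
Step 2: A1 = 136; w = -29; f(2) = -2*(38) + 1*(-29) = -105; iterating: f(2)=-105, f(3)=248, f(4)=-601, f(5)=1450, f(6)=-3501, f(7)=8452, f(8)=-20405, f(9)=49262, f(10)=-118929, f(11)=287120, f(12)=-693169, f(13)=1673458; answer 1673458
Step 3: A2 = 1673458; d = -15; remainder = value at the root: 1*(-15)^3 - 3*(-15)^2 - 8*(-15)^1 - 9 = (-3375) + (-675) + (120) + (-9) = -3939; answer -3939

-3939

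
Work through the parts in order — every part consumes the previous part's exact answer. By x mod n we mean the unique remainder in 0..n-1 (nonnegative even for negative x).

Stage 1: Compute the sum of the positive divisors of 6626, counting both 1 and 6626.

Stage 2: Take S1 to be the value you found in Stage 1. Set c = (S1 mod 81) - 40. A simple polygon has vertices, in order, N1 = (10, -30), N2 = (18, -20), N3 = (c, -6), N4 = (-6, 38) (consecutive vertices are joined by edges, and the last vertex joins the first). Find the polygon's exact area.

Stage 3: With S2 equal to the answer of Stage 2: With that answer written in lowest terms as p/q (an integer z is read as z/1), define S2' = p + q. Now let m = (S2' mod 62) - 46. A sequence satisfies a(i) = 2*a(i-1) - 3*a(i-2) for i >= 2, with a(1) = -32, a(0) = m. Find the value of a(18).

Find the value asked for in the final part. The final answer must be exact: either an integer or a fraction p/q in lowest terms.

137915

Stage 1: 6626 = 2 * 3313; sigma = (1 + 2) * (1 + 3313) = 3 * 3314 = 9942; answer 9942
Stage 2: S1 = 9942; c = 20; cross terms: (10*-20 - 18*-30)=340, (18*-6 - 20*-20)=292, (20*38 - -6*-6)=724, (-6*-30 - 10*38)=-200; twice the area = |1156| = 1156; area = 578; answer 578
Stage 3: S2 = 578; threaded value p + q = 579; m = -25; a(2) = 2*(-32) - 3*(-25) = 11; iterating: a(2)=11, a(3)=118, a(4)=203, a(5)=52, a(6)=-505, a(7)=-1166, a(8)=-817, a(9)=1864, a(10)=6179, a(11)=6766, a(12)=-5005, a(13)=-30308, a(14)=-45601, a(15)=-278, a(16)=136247, a(17)=273328, a(18)=137915; answer 137915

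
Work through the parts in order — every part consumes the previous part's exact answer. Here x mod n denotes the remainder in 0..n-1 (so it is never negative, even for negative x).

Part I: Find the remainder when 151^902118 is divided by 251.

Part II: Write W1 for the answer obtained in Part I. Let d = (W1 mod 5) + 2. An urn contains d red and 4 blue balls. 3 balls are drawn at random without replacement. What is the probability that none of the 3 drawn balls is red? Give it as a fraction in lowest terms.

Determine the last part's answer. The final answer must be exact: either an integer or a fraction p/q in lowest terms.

Part I: squarings mod 251: 151^1=151, 151^2=211, 151^4=94, 151^8=51, 151^16=91, 151^32=249, 151^64=4, 151^128=16, 151^256=5, 151^512=25, 151^1024=123, 151^2048=69, 151^4096=243, 151^8192=64, 151^16384=80, 151^32768=125, 151^65536=63, 151^131072=204, 151^262144=201, 151^524288=241; 151^902118 = 151^2 * 151^4 * 151^32 * 151^64 * 151^128 * 151^256 * 151^512 * 151^16384 * 151^32768 * 151^65536 * 151^262144 * 151^524288 = 125 (mod 251); answer 125
Part II: W1 = 125; d = 2; total draws C(6,3) = 20; favorable C(4,3) = 4; P = 1/5; answer 1/5

1/5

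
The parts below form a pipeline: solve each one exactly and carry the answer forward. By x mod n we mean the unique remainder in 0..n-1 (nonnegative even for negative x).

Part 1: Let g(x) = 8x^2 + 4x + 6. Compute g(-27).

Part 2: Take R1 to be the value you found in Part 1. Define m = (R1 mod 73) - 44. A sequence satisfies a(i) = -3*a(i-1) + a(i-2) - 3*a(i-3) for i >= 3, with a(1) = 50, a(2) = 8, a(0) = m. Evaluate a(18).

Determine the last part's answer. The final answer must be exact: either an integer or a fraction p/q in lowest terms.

-11704090984

Part 1: 8*(-27)^2 + 4*(-27)^1 + 6 = (5832) + (-108) + (6) = 5730; answer 5730
Part 2: R1 = 5730; m = -8; a(3) = -3*(8) + 1*(50) - 3*(-8) = 50; iterating: a(3)=50, a(4)=-292, a(5)=902, a(6)=-3148, a(7)=11222, a(8)=-39520, a(9)=139226, a(10)=-490864, a(11)=1730378, a(12)=-6099676, a(13)=21501998, a(14)=-75796804, a(15)=267191438, a(16)=-941877112, a(17)=3320213186, a(18)=-11704090984; answer -11704090984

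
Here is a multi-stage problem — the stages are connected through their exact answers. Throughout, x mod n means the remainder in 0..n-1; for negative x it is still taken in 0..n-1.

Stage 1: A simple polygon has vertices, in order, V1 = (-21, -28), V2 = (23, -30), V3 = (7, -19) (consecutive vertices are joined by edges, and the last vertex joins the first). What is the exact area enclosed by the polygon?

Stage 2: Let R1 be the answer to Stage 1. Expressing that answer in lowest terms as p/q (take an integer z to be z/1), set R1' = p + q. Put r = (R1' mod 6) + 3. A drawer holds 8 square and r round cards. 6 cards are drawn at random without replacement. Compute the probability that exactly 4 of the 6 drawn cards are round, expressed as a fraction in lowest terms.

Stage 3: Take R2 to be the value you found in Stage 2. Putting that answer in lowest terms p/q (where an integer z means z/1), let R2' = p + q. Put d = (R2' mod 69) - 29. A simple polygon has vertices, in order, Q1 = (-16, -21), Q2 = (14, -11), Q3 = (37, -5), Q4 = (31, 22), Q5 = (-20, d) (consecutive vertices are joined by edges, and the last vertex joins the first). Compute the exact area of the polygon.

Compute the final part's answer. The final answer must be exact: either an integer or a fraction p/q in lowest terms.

Stage 1: cross terms: (-21*-30 - 23*-28)=1274, (23*-19 - 7*-30)=-227, (7*-28 - -21*-19)=-595; twice the area = |452| = 452; area = 226; answer 226
Stage 2: R1 = 226; threaded value p + q = 227; r = 8; total draws C(16,6) = 8008; favorable C(8,4)*C(8,2) = 1960; P = 35/143; answer 35/143
Stage 3: R2 = 35/143; threaded value p + q = 178; d = 11; cross terms: (-16*-11 - 14*-21)=470, (14*-5 - 37*-11)=337, (37*22 - 31*-5)=969, (31*11 - -20*22)=781, (-20*-21 - -16*11)=596; twice the area = |3153| = 3153; area = 3153/2; answer 3153/2

3153/2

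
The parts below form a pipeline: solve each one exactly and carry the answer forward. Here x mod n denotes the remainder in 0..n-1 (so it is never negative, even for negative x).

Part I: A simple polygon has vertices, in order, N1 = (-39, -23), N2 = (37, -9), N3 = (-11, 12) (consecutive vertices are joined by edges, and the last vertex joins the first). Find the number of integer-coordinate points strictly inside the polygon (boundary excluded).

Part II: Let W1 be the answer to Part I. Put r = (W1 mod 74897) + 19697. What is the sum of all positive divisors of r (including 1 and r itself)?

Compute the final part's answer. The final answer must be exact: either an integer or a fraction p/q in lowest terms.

49140

Part I: cross terms: (-39*-9 - 37*-23)=1202, (37*12 - -11*-9)=345, (-11*-23 - -39*12)=721; twice the area = |2268| = 2268; area = 1134; boundary points = 2 + 3 + 7 = 12; strictly interior points = area - boundary/2 + 1 = 1129; answer 1129
Part II: W1 = 1129; r = 20826; 20826 = 2 * 3^2 * 13 * 89; sigma = (1 + 2) * (1 + 3 + 9) * (1 + 13) * (1 + 89) = 3 * 13 * 14 * 90 = 49140; answer 49140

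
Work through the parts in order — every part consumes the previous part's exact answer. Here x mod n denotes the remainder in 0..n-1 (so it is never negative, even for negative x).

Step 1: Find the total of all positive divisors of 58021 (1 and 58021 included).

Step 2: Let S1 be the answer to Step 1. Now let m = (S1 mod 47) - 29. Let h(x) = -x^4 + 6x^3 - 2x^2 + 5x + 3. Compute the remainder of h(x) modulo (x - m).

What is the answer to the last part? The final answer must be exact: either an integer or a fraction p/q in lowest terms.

-2691

Step 1: 58021 = 17 * 3413; sigma = (1 + 17) * (1 + 3413) = 18 * 3414 = 61452; answer 61452
Step 2: S1 = 61452; m = -6; remainder = value at the root: -1*(-6)^4 + 6*(-6)^3 - 2*(-6)^2 + 5*(-6)^1 + 3 = (-1296) + (-1296) + (-72) + (-30) + (3) = -2691; answer -2691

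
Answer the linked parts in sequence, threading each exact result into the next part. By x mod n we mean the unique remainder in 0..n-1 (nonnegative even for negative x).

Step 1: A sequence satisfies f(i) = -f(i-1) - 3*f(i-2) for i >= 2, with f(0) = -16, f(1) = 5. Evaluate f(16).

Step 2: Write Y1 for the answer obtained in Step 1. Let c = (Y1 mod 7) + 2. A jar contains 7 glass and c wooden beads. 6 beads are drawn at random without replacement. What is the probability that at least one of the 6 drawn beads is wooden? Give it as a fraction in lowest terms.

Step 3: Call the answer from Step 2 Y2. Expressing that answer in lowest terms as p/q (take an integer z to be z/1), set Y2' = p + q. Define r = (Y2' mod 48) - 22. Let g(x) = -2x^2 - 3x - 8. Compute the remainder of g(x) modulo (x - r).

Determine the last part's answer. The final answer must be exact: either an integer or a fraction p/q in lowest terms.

Step 1: f(2) = -1*(5) - 3*(-16) = 43; iterating: f(2)=43, f(3)=-58, f(4)=-71, f(5)=245, f(6)=-32, f(7)=-703, f(8)=799, f(9)=1310, f(10)=-3707, f(11)=-223, f(12)=11344, f(13)=-10675, f(14)=-23357, f(15)=55382, f(16)=14689; answer 14689
Step 2: Y1 = 14689; c = 5; total draws C(12,6) = 924; complement C(7,6) = 7; favorable 924 - 7 = 917; P = 131/132; answer 131/132
Step 3: Y2 = 131/132; threaded value p + q = 263; r = 1; remainder = value at the root: -2*(1)^2 - 3*(1)^1 - 8 = (-2) + (-3) + (-8) = -13; answer -13

-13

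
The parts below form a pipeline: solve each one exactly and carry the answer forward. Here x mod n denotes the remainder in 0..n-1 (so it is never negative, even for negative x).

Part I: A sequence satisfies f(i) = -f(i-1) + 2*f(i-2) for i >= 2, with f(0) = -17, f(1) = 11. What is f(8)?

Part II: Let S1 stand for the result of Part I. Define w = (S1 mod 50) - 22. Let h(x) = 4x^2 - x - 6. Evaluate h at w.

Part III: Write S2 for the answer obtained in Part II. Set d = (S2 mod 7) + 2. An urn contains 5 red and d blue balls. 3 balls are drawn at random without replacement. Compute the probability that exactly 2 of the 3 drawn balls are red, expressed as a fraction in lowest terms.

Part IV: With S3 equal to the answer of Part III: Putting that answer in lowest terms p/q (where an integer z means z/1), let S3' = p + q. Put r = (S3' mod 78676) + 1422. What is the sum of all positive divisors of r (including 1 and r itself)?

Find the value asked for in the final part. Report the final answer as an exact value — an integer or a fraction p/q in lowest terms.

Part I: f(2) = -1*(11) + 2*(-17) = -45; iterating: f(2)=-45, f(3)=67, f(4)=-157, f(5)=291, f(6)=-605, f(7)=1187, f(8)=-2397; answer -2397
Part II: S1 = -2397; w = -19; 4*(-19)^2 - 1*(-19)^1 - 6 = (1444) + (19) + (-6) = 1457; answer 1457
Part III: S2 = 1457; d = 3; total draws C(8,3) = 56; favorable C(5,2)*C(3,1) = 30; P = 15/28; answer 15/28
Part IV: S3 = 15/28; threaded value p + q = 43; r = 1465; 1465 = 5 * 293; sigma = (1 + 5) * (1 + 293) = 6 * 294 = 1764; answer 1764

1764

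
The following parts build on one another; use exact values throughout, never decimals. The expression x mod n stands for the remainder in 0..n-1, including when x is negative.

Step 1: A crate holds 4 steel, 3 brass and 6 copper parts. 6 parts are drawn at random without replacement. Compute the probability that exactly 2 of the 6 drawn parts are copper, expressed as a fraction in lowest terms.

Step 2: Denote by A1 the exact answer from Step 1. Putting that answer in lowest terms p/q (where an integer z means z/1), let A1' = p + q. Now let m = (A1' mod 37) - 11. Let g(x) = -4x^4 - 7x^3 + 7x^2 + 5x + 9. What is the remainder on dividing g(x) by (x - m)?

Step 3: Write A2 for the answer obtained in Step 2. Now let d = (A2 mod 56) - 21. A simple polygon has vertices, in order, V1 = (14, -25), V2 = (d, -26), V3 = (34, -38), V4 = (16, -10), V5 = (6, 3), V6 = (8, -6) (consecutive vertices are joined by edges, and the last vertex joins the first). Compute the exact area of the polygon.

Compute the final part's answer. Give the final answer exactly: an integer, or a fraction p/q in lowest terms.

Step 1: total draws C(13,6) = 1716; favorable C(6,2)*C(7,4) = 525; P = 175/572; answer 175/572
Step 2: A1 = 175/572; threaded value p + q = 747; m = -4; remainder = value at the root: -4*(-4)^4 - 7*(-4)^3 + 7*(-4)^2 + 5*(-4)^1 + 9 = (-1024) + (448) + (112) + (-20) + (9) = -475; answer -475
Step 3: A2 = -475; d = 8; cross terms: (14*-26 - 8*-25)=-164, (8*-38 - 34*-26)=580, (34*-10 - 16*-38)=268, (16*3 - 6*-10)=108, (6*-6 - 8*3)=-60, (8*-25 - 14*-6)=-116; twice the area = |616| = 616; area = 308; answer 308

308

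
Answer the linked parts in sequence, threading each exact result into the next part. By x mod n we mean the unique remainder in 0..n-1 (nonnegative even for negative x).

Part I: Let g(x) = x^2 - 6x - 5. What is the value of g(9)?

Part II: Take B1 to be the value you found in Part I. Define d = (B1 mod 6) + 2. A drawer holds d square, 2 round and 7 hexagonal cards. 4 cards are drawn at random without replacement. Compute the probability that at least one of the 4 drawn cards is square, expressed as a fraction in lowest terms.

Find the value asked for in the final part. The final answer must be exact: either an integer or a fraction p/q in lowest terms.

Part I: 1*(9)^2 - 6*(9)^1 - 5 = (81) + (-54) + (-5) = 22; answer 22
Part II: B1 = 22; d = 6; total draws C(15,4) = 1365; complement C(9,4) = 126; favorable 1365 - 126 = 1239; P = 59/65; answer 59/65

59/65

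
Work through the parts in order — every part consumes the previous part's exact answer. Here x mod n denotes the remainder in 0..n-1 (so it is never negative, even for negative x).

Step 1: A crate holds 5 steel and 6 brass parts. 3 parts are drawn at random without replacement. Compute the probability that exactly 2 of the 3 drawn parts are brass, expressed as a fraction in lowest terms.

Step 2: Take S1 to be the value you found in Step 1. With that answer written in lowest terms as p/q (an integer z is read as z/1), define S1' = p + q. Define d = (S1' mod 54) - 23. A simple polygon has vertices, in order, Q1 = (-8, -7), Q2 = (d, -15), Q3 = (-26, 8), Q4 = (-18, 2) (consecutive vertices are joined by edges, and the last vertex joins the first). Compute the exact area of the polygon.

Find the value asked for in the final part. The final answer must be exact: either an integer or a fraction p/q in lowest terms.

141/2

Step 1: total draws C(11,3) = 165; favorable C(6,2)*C(5,1) = 75; P = 5/11; answer 5/11
Step 2: S1 = 5/11; threaded value p + q = 16; d = -7; cross terms: (-8*-15 - -7*-7)=71, (-7*8 - -26*-15)=-446, (-26*2 - -18*8)=92, (-18*-7 - -8*2)=142; twice the area = |-141| = 141; area = 141/2; answer 141/2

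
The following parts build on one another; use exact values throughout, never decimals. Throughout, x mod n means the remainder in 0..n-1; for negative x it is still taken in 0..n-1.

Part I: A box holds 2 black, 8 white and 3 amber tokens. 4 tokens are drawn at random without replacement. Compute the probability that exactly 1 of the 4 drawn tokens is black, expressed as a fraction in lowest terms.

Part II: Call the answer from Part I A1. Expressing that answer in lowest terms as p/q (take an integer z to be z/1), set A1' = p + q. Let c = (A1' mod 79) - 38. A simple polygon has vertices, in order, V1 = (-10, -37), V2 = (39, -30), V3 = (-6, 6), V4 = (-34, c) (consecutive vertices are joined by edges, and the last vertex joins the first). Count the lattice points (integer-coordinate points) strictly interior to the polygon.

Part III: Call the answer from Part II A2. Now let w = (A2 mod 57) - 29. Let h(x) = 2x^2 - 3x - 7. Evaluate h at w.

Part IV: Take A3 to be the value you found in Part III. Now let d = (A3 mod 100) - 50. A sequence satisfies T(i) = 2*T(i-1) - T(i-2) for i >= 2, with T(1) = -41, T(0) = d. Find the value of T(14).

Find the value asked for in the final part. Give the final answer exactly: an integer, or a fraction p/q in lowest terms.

Part I: total draws C(13,4) = 715; favorable C(2,1)*C(11,3) = 330; P = 6/13; answer 6/13
Part II: A1 = 6/13; threaded value p + q = 19; c = -19; cross terms: (-10*-30 - 39*-37)=1743, (39*6 - -6*-30)=54, (-6*-19 - -34*6)=318, (-34*-37 - -10*-19)=1068; twice the area = |3183| = 3183; area = 3183/2; boundary points = 7 + 9 + 1 + 6 = 23; strictly interior points = area - boundary/2 + 1 = 1581; answer 1581
Part III: A2 = 1581; w = 13; 2*(13)^2 - 3*(13)^1 - 7 = (338) + (-39) + (-7) = 292; answer 292
Part IV: A3 = 292; d = 42; T(2) = 2*(-41) - 1*(42) = -124; iterating: T(2)=-124, T(3)=-207, T(4)=-290, T(5)=-373, T(6)=-456, T(7)=-539, T(8)=-622, T(9)=-705, T(10)=-788, T(11)=-871, T(12)=-954, T(13)=-1037, T(14)=-1120; answer -1120

-1120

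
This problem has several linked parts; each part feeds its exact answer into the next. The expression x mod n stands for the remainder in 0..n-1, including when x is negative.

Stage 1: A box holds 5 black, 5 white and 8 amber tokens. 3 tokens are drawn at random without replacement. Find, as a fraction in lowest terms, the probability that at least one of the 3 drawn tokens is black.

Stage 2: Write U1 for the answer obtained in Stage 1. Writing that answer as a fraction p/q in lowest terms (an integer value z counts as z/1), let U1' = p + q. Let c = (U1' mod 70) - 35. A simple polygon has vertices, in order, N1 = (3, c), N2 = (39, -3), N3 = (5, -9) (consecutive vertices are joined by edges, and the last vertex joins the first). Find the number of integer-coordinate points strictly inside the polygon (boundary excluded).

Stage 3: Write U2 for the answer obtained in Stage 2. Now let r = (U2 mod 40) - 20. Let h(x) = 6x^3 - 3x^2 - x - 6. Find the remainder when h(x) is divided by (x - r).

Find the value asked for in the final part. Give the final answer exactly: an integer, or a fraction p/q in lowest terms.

Stage 1: total draws C(18,3) = 816; complement C(13,3) = 286; favorable 816 - 286 = 530; P = 265/408; answer 265/408
Stage 2: U1 = 265/408; threaded value p + q = 673; c = 8; cross terms: (3*-3 - 39*8)=-321, (39*-9 - 5*-3)=-336, (5*8 - 3*-9)=67; twice the area = |-590| = 590; area = 295; boundary points = 1 + 2 + 1 = 4; strictly interior points = area - boundary/2 + 1 = 294; answer 294
Stage 3: U2 = 294; r = -6; remainder = value at the root: 6*(-6)^3 - 3*(-6)^2 - 1*(-6)^1 - 6 = (-1296) + (-108) + (6) + (-6) = -1404; answer -1404

-1404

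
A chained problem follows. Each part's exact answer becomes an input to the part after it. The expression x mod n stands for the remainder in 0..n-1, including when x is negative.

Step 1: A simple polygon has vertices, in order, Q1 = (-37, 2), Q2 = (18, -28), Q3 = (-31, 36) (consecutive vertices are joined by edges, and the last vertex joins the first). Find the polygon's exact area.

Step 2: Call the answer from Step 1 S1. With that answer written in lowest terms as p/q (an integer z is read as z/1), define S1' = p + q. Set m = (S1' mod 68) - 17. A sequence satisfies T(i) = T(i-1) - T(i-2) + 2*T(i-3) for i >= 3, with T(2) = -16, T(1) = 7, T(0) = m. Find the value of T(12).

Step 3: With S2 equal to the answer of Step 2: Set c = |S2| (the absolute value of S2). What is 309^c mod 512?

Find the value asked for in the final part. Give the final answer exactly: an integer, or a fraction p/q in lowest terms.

245

Step 1: cross terms: (-37*-28 - 18*2)=1000, (18*36 - -31*-28)=-220, (-31*2 - -37*36)=1270; twice the area = |2050| = 2050; area = 1025; answer 1025
Step 2: S1 = 1025; threaded value p + q = 1026; m = -11; T(3) = 1*(-16) - 1*(7) + 2*(-11) = -45; iterating: T(3)=-45, T(4)=-15, T(5)=-2, T(6)=-77, T(7)=-105, T(8)=-32, T(9)=-81, T(10)=-259, T(11)=-242, T(12)=-145; answer -145
Step 3: S2 = -145; c = 145; squarings mod 512: 309^1=309, 309^2=249, 309^4=49, 309^8=353, 309^16=193, 309^32=385, 309^64=257, 309^128=1; 309^145 = 309^1 * 309^16 * 309^128 = 245 (mod 512); answer 245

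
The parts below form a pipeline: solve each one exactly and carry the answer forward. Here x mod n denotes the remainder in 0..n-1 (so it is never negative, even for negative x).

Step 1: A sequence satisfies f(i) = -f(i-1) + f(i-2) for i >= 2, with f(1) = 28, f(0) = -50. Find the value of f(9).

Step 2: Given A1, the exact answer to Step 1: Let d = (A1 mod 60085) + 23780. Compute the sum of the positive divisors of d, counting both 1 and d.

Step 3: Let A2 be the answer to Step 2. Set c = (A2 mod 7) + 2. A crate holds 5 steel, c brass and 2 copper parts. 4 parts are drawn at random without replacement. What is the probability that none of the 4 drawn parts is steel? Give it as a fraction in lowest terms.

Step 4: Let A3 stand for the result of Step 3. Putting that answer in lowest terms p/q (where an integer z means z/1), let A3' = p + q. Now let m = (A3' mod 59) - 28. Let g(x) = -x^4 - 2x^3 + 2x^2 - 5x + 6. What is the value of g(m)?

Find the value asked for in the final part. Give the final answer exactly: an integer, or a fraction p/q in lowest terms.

Step 1: f(2) = -1*(28) + 1*(-50) = -78; iterating: f(2)=-78, f(3)=106, f(4)=-184, f(5)=290, f(6)=-474, f(7)=764, f(8)=-1238, f(9)=2002; answer 2002
Step 2: A1 = 2002; d = 25782; 25782 = 2 * 3 * 4297; sigma = (1 + 2) * (1 + 3) * (1 + 4297) = 3 * 4 * 4298 = 51576; answer 51576
Step 3: A2 = 51576; c = 2; total draws C(9,4) = 126; favorable C(4,4) = 1; P = 1/126; answer 1/126
Step 4: A3 = 1/126; threaded value p + q = 127; m = -19; -1*(-19)^4 - 2*(-19)^3 + 2*(-19)^2 - 5*(-19)^1 + 6 = (-130321) + (13718) + (722) + (95) + (6) = -115780; answer -115780

-115780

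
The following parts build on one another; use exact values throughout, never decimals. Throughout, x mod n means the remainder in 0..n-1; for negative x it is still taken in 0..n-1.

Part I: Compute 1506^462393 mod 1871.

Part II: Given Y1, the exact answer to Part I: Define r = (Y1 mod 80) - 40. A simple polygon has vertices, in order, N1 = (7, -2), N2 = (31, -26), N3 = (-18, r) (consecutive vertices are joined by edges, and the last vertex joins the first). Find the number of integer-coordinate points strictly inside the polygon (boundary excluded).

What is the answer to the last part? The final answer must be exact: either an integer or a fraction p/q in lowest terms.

Part I: squarings mod 1871: 1506^1=1506, 1506^2=384, 1506^4=1518, 1506^8=1123, 1506^16=75, 1506^32=12, 1506^64=144, 1506^128=155, 1506^256=1573, 1506^512=867, 1506^1024=1418, 1506^2048=1270, 1506^4096=98, 1506^8192=249, 1506^16384=258, 1506^32768=1079, 1506^65536=479, 1506^131072=1179, 1506^262144=1759; 1506^462393 = 1506^1 * 1506^8 * 1506^16 * 1506^32 * 1506^512 * 1506^1024 * 1506^2048 * 1506^65536 * 1506^131072 * 1506^262144 = 622 (mod 1871); answer 622
Part II: Y1 = 622; r = 22; cross terms: (7*-26 - 31*-2)=-120, (31*22 - -18*-26)=214, (-18*-2 - 7*22)=-118; twice the area = |-24| = 24; area = 12; boundary points = 24 + 1 + 1 = 26; strictly interior points = area - boundary/2 + 1 = 0; answer 0

0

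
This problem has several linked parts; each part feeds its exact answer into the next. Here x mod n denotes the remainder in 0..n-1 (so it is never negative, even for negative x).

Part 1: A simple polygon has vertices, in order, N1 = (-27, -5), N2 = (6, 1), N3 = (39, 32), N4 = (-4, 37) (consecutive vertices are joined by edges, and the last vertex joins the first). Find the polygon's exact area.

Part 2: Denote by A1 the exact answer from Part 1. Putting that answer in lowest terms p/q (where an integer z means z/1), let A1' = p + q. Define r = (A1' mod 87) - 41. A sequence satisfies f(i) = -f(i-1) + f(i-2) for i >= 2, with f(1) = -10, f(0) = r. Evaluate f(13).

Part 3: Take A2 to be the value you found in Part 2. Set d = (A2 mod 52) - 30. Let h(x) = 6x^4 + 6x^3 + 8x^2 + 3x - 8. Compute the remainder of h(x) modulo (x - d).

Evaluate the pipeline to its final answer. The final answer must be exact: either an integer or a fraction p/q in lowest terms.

2052

Part 1: cross terms: (-27*1 - 6*-5)=3, (6*32 - 39*1)=153, (39*37 - -4*32)=1571, (-4*-5 - -27*37)=1019; twice the area = |2746| = 2746; area = 1373; answer 1373
Part 2: A1 = 1373; threaded value p + q = 1374; r = 28; f(2) = -1*(-10) + 1*(28) = 38; iterating: f(2)=38, f(3)=-48, f(4)=86, f(5)=-134, f(6)=220, f(7)=-354, f(8)=574, f(9)=-928, f(10)=1502, f(11)=-2430, f(12)=3932, f(13)=-6362; answer -6362
Part 3: A2 = -6362; d = 4; remainder = value at the root: 6*(4)^4 + 6*(4)^3 + 8*(4)^2 + 3*(4)^1 - 8 = (1536) + (384) + (128) + (12) + (-8) = 2052; answer 2052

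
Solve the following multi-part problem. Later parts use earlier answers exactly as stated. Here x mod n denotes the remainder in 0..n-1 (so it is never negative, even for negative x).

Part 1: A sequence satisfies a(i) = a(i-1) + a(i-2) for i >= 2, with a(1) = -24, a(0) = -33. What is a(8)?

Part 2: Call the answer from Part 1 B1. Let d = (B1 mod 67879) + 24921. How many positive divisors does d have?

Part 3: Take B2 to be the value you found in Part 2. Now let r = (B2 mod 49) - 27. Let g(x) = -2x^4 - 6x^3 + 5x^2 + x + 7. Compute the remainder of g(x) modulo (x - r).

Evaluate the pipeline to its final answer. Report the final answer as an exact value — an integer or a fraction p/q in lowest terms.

Part 1: a(2) = 1*(-24) + 1*(-33) = -57; iterating: a(2)=-57, a(3)=-81, a(4)=-138, a(5)=-219, a(6)=-357, a(7)=-576, a(8)=-933; answer -933
Part 2: B1 = -933; d = 91867; 91867 is prime, so its only divisors are 1 and 91867; count = 2; answer 2
Part 3: B2 = 2; r = -25; remainder = value at the root: -2*(-25)^4 - 6*(-25)^3 + 5*(-25)^2 + 1*(-25)^1 + 7 = (-781250) + (93750) + (3125) + (-25) + (7) = -684393; answer -684393

-684393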